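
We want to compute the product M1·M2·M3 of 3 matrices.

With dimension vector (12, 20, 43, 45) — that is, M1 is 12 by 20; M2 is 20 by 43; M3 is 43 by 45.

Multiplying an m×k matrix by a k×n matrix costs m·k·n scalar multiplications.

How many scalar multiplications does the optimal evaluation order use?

33540

Order (M1·(M2·M3)): (M2·M3): 20×43 by 43×45 → 20×45, cost 20·43·45 = 38700; (M1·(M2·M3)): 12×20 by 20×45 → 12×45, cost 12·20·45 = 10800; cumulative 49500. Total 49500.
Order ((M1·M2)·M3): (M1·M2): 12×20 by 20×43 → 12×43, cost 12·20·43 = 10320; ((M1·M2)·M3): 12×43 by 43×45 → 12×45, cost 12·43·45 = 23220; cumulative 33540. Total 33540.
Minimum: 33540.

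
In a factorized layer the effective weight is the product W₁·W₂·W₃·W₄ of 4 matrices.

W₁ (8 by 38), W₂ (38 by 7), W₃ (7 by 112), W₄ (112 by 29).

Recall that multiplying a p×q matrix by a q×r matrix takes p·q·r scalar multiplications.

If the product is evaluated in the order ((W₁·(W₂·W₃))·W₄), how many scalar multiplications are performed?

(W₂·W₃): 38×7 by 7×112 → 38×112, cost 38·7·112 = 29792
(W₁·(W₂·W₃)): 8×38 by 38×112 → 8×112, cost 8·38·112 = 34048; cumulative 63840
((W₁·(W₂·W₃))·W₄): 8×112 by 112×29 → 8×29, cost 8·112·29 = 25984; cumulative 89824
Total: 89824 scalar multiplications.

89824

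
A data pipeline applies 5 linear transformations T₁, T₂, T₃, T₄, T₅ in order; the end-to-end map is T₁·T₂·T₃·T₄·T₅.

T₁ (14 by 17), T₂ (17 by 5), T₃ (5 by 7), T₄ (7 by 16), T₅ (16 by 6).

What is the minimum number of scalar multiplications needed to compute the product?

2492

Adjacent pairs: T₁T₂ = 14·17·5 = 1190; T₂T₃ = 17·5·7 = 595; T₃T₄ = 5·7·16 = 560; T₄T₅ = 7·16·6 = 672.
Length 3: T₁..T₃: k=1: 0+595+14·17·7=2261; k=2: 1190+0+14·5·7=1680 → min 1680 | T₂..T₄: k=2: 0+560+17·5·16=1920; k=3: 595+0+17·7·16=2499 → min 1920 | T₃..T₅: k=3: 0+672+5·7·6=882; k=4: 560+0+5·16·6=1040 → min 882.
Length 4: T₁..T₄: k=1: 0+1920+14·17·16=5728; k=2: 1190+560+14·5·16=2870; k=3: 1680+0+14·7·16=3248 → min 2870 | T₂..T₅: k=2: 0+882+17·5·6=1392; k=3: 595+672+17·7·6=1981; k=4: 1920+0+17·16·6=3552 → min 1392.
Length 5: T₁..T₅: k=1: 0+1392+14·17·6=2820; k=2: 1190+882+14·5·6=2492; k=3: 1680+672+14·7·6=2940; k=4: 2870+0+14·16·6=4214 → min 2492.
Optimal order: ((T₁·T₂)·(T₃·(T₄·T₅))) with cost 2492.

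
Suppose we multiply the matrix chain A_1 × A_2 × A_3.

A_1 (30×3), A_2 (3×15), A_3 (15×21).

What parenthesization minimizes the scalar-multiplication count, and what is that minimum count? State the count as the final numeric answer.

(A_1 × (A_2 × A_3)): cost 2835.
((A_1 × A_2) × A_3): cost 10800.
Optimal: (A_1 × (A_2 × A_3)) with cost 2835.

2835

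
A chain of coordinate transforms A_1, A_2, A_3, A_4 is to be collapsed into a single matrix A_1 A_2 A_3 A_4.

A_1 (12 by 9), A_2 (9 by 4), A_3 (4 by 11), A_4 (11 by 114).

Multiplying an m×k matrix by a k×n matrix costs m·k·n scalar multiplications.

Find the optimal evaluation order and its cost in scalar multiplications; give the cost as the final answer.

10920

Adjacent pairs: A_1A_2 = 12·9·4 = 432; A_2A_3 = 9·4·11 = 396; A_3A_4 = 4·11·114 = 5016.
Length 3: A_1..A_3: k=1: 0+396+12·9·11=1584; k=2: 432+0+12·4·11=960 → min 960 | A_2..A_4: k=2: 0+5016+9·4·114=9120; k=3: 396+0+9·11·114=11682 → min 9120.
Length 4: A_1..A_4: k=1: 0+9120+12·9·114=21432; k=2: 432+5016+12·4·114=10920; k=3: 960+0+12·11·114=16008 → min 10920.
Optimal parenthesization: ((A_1 A_2) (A_3 A_4)) with cost 10920.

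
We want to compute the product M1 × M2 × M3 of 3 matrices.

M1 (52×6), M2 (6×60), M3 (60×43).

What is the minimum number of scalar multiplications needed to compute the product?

28896

Order (M1 × (M2 × M3)): (M2 × M3): 6×60 by 60×43 → 6×43, cost 6·60·43 = 15480; (M1 × (M2 × M3)): 52×6 by 6×43 → 52×43, cost 52·6·43 = 13416; cumulative 28896. Total 28896.
Order ((M1 × M2) × M3): (M1 × M2): 52×6 by 6×60 → 52×60, cost 52·6·60 = 18720; ((M1 × M2) × M3): 52×60 by 60×43 → 52×43, cost 52·60·43 = 134160; cumulative 152880. Total 152880.
Minimum: 28896.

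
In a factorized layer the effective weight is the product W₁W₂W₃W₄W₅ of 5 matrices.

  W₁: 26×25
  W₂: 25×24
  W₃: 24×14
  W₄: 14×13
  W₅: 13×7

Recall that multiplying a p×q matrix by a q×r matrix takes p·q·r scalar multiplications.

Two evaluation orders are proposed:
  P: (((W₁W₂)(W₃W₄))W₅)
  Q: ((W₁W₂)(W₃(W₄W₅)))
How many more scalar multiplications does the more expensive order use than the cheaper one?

6852

Order P = (((W₁W₂)(W₃W₄))W₅): (W₁W₂): 26×25 by 25×24 → 26×24, cost 26·25·24 = 15600; (W₃W₄): 24×14 by 14×13 → 24×13, cost 24·14·13 = 4368; ((W₁W₂)(W₃W₄)): 26×24 by 24×13 → 26×13, cost 26·24·13 = 8112; cumulative 28080; (((W₁W₂)(W₃W₄))W₅): 26×13 by 13×7 → 26×7, cost 26·13·7 = 2366; cumulative 30446. Total 30446.
Order Q = ((W₁W₂)(W₃(W₄W₅))): (W₁W₂): 26×25 by 25×24 → 26×24, cost 26·25·24 = 15600; (W₄W₅): 14×13 by 13×7 → 14×7, cost 14·13·7 = 1274; (W₃(W₄W₅)): 24×14 by 14×7 → 24×7, cost 24·14·7 = 2352; cumulative 3626; ((W₁W₂)(W₃(W₄W₅))): 26×24 by 24×7 → 26×7, cost 26·24·7 = 4368; cumulative 23594. Total 23594.
Difference: |30446 − 23594| = 6852.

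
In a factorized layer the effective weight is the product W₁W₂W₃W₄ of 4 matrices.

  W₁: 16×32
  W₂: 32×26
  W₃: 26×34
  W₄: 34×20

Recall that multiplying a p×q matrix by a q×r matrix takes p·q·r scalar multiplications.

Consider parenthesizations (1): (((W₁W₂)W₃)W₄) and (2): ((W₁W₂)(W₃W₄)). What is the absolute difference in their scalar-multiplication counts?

Order (1) = (((W₁W₂)W₃)W₄): (W₁W₂): 16×32 by 32×26 → 16×26, cost 16·32·26 = 13312; ((W₁W₂)W₃): 16×26 by 26×34 → 16×34, cost 16·26·34 = 14144; cumulative 27456; (((W₁W₂)W₃)W₄): 16×34 by 34×20 → 16×20, cost 16·34·20 = 10880; cumulative 38336. Total 38336.
Order (2) = ((W₁W₂)(W₃W₄)): (W₁W₂): 16×32 by 32×26 → 16×26, cost 16·32·26 = 13312; (W₃W₄): 26×34 by 34×20 → 26×20, cost 26·34·20 = 17680; ((W₁W₂)(W₃W₄)): 16×26 by 26×20 → 16×20, cost 16·26·20 = 8320; cumulative 39312. Total 39312.
Difference: |38336 − 39312| = 976.

976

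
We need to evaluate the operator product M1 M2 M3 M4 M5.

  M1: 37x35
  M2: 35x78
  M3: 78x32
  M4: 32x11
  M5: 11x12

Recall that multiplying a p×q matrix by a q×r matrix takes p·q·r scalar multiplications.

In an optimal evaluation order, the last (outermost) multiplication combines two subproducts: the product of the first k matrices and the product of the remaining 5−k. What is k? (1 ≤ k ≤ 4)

Adjacent pairs: M1M2 = 37·35·78 = 101010; M2M3 = 35·78·32 = 87360; M3M4 = 78·32·11 = 27456; M4M5 = 32·11·12 = 4224.
Length 3: M1..M3: k=1: 0+87360+37·35·32=128800; k=2: 101010+0+37·78·32=193362 → min 128800 | M2..M4: k=2: 0+27456+35·78·11=57486; k=3: 87360+0+35·32·11=99680 → min 57486 | M3..M5: k=3: 0+4224+78·32·12=34176; k=4: 27456+0+78·11·12=37752 → min 34176.
Length 4: M1..M4: k=1: 0+57486+37·35·11=71731; k=2: 101010+27456+37·78·11=160212; k=3: 128800+0+37·32·11=141824 → min 71731 | M2..M5: k=2: 0+34176+35·78·12=66936; k=3: 87360+4224+35·32·12=105024; k=4: 57486+0+35·11·12=62106 → min 62106.
Top-level splits: k=1: (M1..M1)·(M2..M5) → 0+62106+37·35·12 = 77646; k=2: (M1..M2)·(M3..M5) → 101010+34176+37·78·12 = 169818; k=3: (M1..M3)·(M4..M5) → 128800+4224+37·32·12 = 147232; k=4: (M1..M4)·(M5..M5) → 71731+0+37·11·12 = 76615.
Best split is after M4, i.e. k = 4.

4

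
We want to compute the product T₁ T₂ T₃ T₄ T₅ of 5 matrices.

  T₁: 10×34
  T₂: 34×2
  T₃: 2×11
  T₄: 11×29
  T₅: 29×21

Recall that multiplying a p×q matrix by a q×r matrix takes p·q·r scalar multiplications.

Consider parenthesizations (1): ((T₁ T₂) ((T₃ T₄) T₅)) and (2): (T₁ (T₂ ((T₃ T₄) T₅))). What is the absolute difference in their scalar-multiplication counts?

7468

Order (1) = ((T₁ T₂) ((T₃ T₄) T₅)): (T₁ T₂): 10×34 by 34×2 → 10×2, cost 10·34·2 = 680; (T₃ T₄): 2×11 by 11×29 → 2×29, cost 2·11·29 = 638; ((T₃ T₄) T₅): 2×29 by 29×21 → 2×21, cost 2·29·21 = 1218; cumulative 1856; ((T₁ T₂) ((T₃ T₄) T₅)): 10×2 by 2×21 → 10×21, cost 10·2·21 = 420; cumulative 2956. Total 2956.
Order (2) = (T₁ (T₂ ((T₃ T₄) T₅))): (T₃ T₄): 2×11 by 11×29 → 2×29, cost 2·11·29 = 638; ((T₃ T₄) T₅): 2×29 by 29×21 → 2×21, cost 2·29·21 = 1218; cumulative 1856; (T₂ ((T₃ T₄) T₅)): 34×2 by 2×21 → 34×21, cost 34·2·21 = 1428; cumulative 3284; (T₁ (T₂ ((T₃ T₄) T₅))): 10×34 by 34×21 → 10×21, cost 10·34·21 = 7140; cumulative 10424. Total 10424.
Difference: |2956 − 10424| = 7468.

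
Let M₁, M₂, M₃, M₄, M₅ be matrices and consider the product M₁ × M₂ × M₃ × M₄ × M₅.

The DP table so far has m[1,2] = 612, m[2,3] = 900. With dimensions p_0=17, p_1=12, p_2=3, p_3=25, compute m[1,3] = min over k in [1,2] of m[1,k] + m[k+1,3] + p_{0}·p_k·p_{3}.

1887

m[1,3] = min over k∈[1,2] of m[1,k]+m[k+1,3]+p_{0}·p_k·p_{3}.
k=1: 0 + 900 + 17·12·25 = 6000; k=2: 612 + 0 + 17·3·25 = 1887.
Minimum: 1887 at k=2.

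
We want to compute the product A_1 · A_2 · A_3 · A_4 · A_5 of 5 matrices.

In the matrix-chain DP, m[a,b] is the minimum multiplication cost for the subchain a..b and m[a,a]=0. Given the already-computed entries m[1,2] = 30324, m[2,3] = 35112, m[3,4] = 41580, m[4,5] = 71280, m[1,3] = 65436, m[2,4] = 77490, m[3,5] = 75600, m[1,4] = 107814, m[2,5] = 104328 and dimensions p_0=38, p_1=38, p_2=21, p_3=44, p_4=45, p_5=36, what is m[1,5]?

m[1,5] = min over k∈[1,4] of m[1,k]+m[k+1,5]+p_{0}·p_k·p_{5}.
k=1: 0 + 104328 + 38·38·36 = 156312; k=2: 30324 + 75600 + 38·21·36 = 134652; k=3: 65436 + 71280 + 38·44·36 = 196908; k=4: 107814 + 0 + 38·45·36 = 169374.
Minimum: 134652 at k=2.

134652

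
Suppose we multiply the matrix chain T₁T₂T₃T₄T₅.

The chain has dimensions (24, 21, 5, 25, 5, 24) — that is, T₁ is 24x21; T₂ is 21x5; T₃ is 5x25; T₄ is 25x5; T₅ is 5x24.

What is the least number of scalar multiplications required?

Adjacent pairs: T₁T₂ = 24·21·5 = 2520; T₂T₃ = 21·5·25 = 2625; T₃T₄ = 5·25·5 = 625; T₄T₅ = 25·5·24 = 3000.
Length 3: T₁..T₃: k=1: 0+2625+24·21·25=15225; k=2: 2520+0+24·5·25=5520 → min 5520 | T₂..T₄: k=2: 0+625+21·5·5=1150; k=3: 2625+0+21·25·5=5250 → min 1150 | T₃..T₅: k=3: 0+3000+5·25·24=6000; k=4: 625+0+5·5·24=1225 → min 1225.
Length 4: T₁..T₄: k=1: 0+1150+24·21·5=3670; k=2: 2520+625+24·5·5=3745; k=3: 5520+0+24·25·5=8520 → min 3670 | T₂..T₅: k=2: 0+1225+21·5·24=3745; k=3: 2625+3000+21·25·24=18225; k=4: 1150+0+21·5·24=3670 → min 3670.
Length 5: T₁..T₅: k=1: 0+3670+24·21·24=15766; k=2: 2520+1225+24·5·24=6625; k=3: 5520+3000+24·25·24=22920; k=4: 3670+0+24·5·24=6550 → min 6550.
Optimal order: ((T₁(T₂(T₃T₄)))T₅) with cost 6550.

6550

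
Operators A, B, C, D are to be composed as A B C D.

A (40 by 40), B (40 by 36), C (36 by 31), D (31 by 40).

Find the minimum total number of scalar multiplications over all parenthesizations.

Adjacent pairs: AB = 40·40·36 = 57600; BC = 40·36·31 = 44640; CD = 36·31·40 = 44640.
Length 3: A..C: k=1: 0+44640+40·40·31=94240; k=2: 57600+0+40·36·31=102240 → min 94240 | B..D: k=2: 0+44640+40·36·40=102240; k=3: 44640+0+40·31·40=94240 → min 94240.
Length 4: A..D: k=1: 0+94240+40·40·40=158240; k=2: 57600+44640+40·36·40=159840; k=3: 94240+0+40·31·40=143840 → min 143840.
Optimal order: ((A (B C)) D) with cost 143840.

143840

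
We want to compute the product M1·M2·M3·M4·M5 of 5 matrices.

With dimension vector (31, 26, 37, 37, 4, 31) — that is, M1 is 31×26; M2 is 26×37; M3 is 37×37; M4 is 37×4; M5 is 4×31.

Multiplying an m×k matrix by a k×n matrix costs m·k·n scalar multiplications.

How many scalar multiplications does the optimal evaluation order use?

Adjacent pairs: M1M2 = 31·26·37 = 29822; M2M3 = 26·37·37 = 35594; M3M4 = 37·37·4 = 5476; M4M5 = 37·4·31 = 4588.
Length 3: M1..M3: k=1: 0+35594+31·26·37=65416; k=2: 29822+0+31·37·37=72261 → min 65416 | M2..M4: k=2: 0+5476+26·37·4=9324; k=3: 35594+0+26·37·4=39442 → min 9324 | M3..M5: k=3: 0+4588+37·37·31=47027; k=4: 5476+0+37·4·31=10064 → min 10064.
Length 4: M1..M4: k=1: 0+9324+31·26·4=12548; k=2: 29822+5476+31·37·4=39886; k=3: 65416+0+31·37·4=70004 → min 12548 | M2..M5: k=2: 0+10064+26·37·31=39886; k=3: 35594+4588+26·37·31=70004; k=4: 9324+0+26·4·31=12548 → min 12548.
Length 5: M1..M5: k=1: 0+12548+31·26·31=37534; k=2: 29822+10064+31·37·31=75443; k=3: 65416+4588+31·37·31=105561; k=4: 12548+0+31·4·31=16392 → min 16392.
Optimal order: ((M1·(M2·(M3·M4)))·M5) with cost 16392.

16392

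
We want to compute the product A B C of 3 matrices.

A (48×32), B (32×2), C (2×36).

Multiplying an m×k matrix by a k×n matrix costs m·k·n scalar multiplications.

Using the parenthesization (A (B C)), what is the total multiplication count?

(B C): 32×2 by 2×36 → 32×36, cost 32·2·36 = 2304
(A (B C)): 48×32 by 32×36 → 48×36, cost 48·32·36 = 55296; cumulative 57600
Total: 57600 scalar multiplications.

57600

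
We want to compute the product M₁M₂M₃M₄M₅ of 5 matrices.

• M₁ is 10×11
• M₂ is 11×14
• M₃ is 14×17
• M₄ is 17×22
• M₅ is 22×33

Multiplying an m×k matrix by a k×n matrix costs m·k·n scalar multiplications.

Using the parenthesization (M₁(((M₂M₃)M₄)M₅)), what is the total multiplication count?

(M₂M₃): 11×14 by 14×17 → 11×17, cost 11·14·17 = 2618
((M₂M₃)M₄): 11×17 by 17×22 → 11×22, cost 11·17·22 = 4114; cumulative 6732
(((M₂M₃)M₄)M₅): 11×22 by 22×33 → 11×33, cost 11·22·33 = 7986; cumulative 14718
(M₁(((M₂M₃)M₄)M₅)): 10×11 by 11×33 → 10×33, cost 10·11·33 = 3630; cumulative 18348
Total: 18348 scalar multiplications.

18348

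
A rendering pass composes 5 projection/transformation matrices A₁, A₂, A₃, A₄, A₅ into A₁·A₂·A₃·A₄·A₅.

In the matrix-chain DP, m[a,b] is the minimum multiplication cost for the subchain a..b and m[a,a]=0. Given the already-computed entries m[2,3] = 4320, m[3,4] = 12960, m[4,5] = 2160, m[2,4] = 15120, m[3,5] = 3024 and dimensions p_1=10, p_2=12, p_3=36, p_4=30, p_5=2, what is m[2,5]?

m[2,5] = min over k∈[2,4] of m[2,k]+m[k+1,5]+p_{1}·p_k·p_{5}.
k=2: 0 + 3024 + 10·12·2 = 3264; k=3: 4320 + 2160 + 10·36·2 = 7200; k=4: 15120 + 0 + 10·30·2 = 15720.
Minimum: 3264 at k=2.

3264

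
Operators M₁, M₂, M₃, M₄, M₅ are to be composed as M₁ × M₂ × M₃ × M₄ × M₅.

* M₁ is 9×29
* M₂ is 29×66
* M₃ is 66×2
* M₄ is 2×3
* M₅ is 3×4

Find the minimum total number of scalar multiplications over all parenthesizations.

Adjacent pairs: M₁M₂ = 9·29·66 = 17226; M₂M₃ = 29·66·2 = 3828; M₃M₄ = 66·2·3 = 396; M₄M₅ = 2·3·4 = 24.
Length 3: M₁..M₃: k=1: 0+3828+9·29·2=4350; k=2: 17226+0+9·66·2=18414 → min 4350 | M₂..M₄: k=2: 0+396+29·66·3=6138; k=3: 3828+0+29·2·3=4002 → min 4002 | M₃..M₅: k=3: 0+24+66·2·4=552; k=4: 396+0+66·3·4=1188 → min 552.
Length 4: M₁..M₄: k=1: 0+4002+9·29·3=4785; k=2: 17226+396+9·66·3=19404; k=3: 4350+0+9·2·3=4404 → min 4404 | M₂..M₅: k=2: 0+552+29·66·4=8208; k=3: 3828+24+29·2·4=4084; k=4: 4002+0+29·3·4=4350 → min 4084.
Length 5: M₁..M₅: k=1: 0+4084+9·29·4=5128; k=2: 17226+552+9·66·4=20154; k=3: 4350+24+9·2·4=4446; k=4: 4404+0+9·3·4=4512 → min 4446.
Optimal order: ((M₁ × (M₂ × M₃)) × (M₄ × M₅)) with cost 4446.

4446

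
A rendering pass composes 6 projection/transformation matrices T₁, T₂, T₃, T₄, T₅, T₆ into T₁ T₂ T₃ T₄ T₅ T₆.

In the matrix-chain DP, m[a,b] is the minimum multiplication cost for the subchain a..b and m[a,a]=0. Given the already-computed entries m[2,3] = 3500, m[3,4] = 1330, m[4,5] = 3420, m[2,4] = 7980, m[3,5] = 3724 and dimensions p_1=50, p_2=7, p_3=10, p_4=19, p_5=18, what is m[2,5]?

10024

m[2,5] = min over k∈[2,4] of m[2,k]+m[k+1,5]+p_{1}·p_k·p_{5}.
k=2: 0 + 3724 + 50·7·18 = 10024; k=3: 3500 + 3420 + 50·10·18 = 15920; k=4: 7980 + 0 + 50·19·18 = 25080.
Minimum: 10024 at k=2.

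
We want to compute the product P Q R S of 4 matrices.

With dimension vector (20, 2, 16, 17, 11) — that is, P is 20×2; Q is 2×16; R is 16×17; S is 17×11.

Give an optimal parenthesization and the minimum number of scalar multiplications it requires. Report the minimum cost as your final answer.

1358

Adjacent pairs: PQ = 20·2·16 = 640; QR = 2·16·17 = 544; RS = 16·17·11 = 2992.
Length 3: P..R: k=1: 0+544+20·2·17=1224; k=2: 640+0+20·16·17=6080 → min 1224 | Q..S: k=2: 0+2992+2·16·11=3344; k=3: 544+0+2·17·11=918 → min 918.
Length 4: P..S: k=1: 0+918+20·2·11=1358; k=2: 640+2992+20·16·11=7152; k=3: 1224+0+20·17·11=4964 → min 1358.
Optimal parenthesization: (P ((Q R) S)) with cost 1358.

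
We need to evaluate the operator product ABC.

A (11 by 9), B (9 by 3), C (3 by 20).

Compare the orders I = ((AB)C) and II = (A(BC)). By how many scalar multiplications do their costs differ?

Order I = ((AB)C): (AB): 11×9 by 9×3 → 11×3, cost 11·9·3 = 297; ((AB)C): 11×3 by 3×20 → 11×20, cost 11·3·20 = 660; cumulative 957. Total 957.
Order II = (A(BC)): (BC): 9×3 by 3×20 → 9×20, cost 9·3·20 = 540; (A(BC)): 11×9 by 9×20 → 11×20, cost 11·9·20 = 1980; cumulative 2520. Total 2520.
Difference: |957 − 2520| = 1563.

1563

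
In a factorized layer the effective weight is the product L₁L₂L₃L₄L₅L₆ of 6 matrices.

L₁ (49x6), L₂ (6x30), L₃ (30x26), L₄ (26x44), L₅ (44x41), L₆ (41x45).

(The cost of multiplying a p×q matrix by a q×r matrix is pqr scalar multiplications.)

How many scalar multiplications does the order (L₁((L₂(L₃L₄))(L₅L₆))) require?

148530

(L₃L₄): 30×26 by 26×44 → 30×44, cost 30·26·44 = 34320
(L₂(L₃L₄)): 6×30 by 30×44 → 6×44, cost 6·30·44 = 7920; cumulative 42240
(L₅L₆): 44×41 by 41×45 → 44×45, cost 44·41·45 = 81180
((L₂(L₃L₄))(L₅L₆)): 6×44 by 44×45 → 6×45, cost 6·44·45 = 11880; cumulative 135300
(L₁((L₂(L₃L₄))(L₅L₆))): 49×6 by 6×45 → 49×45, cost 49·6·45 = 13230; cumulative 148530
Total: 148530 scalar multiplications.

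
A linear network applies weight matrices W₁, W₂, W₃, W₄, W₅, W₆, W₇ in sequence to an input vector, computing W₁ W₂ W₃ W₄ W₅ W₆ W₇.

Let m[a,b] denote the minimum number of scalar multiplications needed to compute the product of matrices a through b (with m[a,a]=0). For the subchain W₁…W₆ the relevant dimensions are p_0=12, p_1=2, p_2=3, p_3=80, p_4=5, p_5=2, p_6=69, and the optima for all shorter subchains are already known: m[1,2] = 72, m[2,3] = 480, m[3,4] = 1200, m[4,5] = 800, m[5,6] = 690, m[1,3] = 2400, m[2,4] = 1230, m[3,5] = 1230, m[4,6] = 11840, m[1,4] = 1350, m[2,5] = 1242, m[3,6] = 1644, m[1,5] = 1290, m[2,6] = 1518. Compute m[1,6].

2946

m[1,6] = min over k∈[1,5] of m[1,k]+m[k+1,6]+p_{0}·p_k·p_{6}.
k=1: 0 + 1518 + 12·2·69 = 3174; k=2: 72 + 1644 + 12·3·69 = 4200; k=3: 2400 + 11840 + 12·80·69 = 80480; k=4: 1350 + 690 + 12·5·69 = 6180; k=5: 1290 + 0 + 12·2·69 = 2946.
Minimum: 2946 at k=5.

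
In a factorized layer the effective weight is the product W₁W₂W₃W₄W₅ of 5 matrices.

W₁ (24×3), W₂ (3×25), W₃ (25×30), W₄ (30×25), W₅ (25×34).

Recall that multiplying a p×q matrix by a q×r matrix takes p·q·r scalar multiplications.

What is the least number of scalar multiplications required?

Adjacent pairs: W₁W₂ = 24·3·25 = 1800; W₂W₃ = 3·25·30 = 2250; W₃W₄ = 25·30·25 = 18750; W₄W₅ = 30·25·34 = 25500.
Length 3: W₁..W₃: k=1: 0+2250+24·3·30=4410; k=2: 1800+0+24·25·30=19800 → min 4410 | W₂..W₄: k=2: 0+18750+3·25·25=20625; k=3: 2250+0+3·30·25=4500 → min 4500 | W₃..W₅: k=3: 0+25500+25·30·34=51000; k=4: 18750+0+25·25·34=40000 → min 40000.
Length 4: W₁..W₄: k=1: 0+4500+24·3·25=6300; k=2: 1800+18750+24·25·25=35550; k=3: 4410+0+24·30·25=22410 → min 6300 | W₂..W₅: k=2: 0+40000+3·25·34=42550; k=3: 2250+25500+3·30·34=30810; k=4: 4500+0+3·25·34=7050 → min 7050.
Length 5: W₁..W₅: k=1: 0+7050+24·3·34=9498; k=2: 1800+40000+24·25·34=62200; k=3: 4410+25500+24·30·34=54390; k=4: 6300+0+24·25·34=26700 → min 9498.
Optimal order: (W₁(((W₂W₃)W₄)W₅)) with cost 9498.

9498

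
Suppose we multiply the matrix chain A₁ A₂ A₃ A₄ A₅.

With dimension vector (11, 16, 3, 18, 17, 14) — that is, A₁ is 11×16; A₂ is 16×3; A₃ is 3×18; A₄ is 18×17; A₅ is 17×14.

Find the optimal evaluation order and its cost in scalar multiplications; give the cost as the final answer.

Adjacent pairs: A₁A₂ = 11·16·3 = 528; A₂A₃ = 16·3·18 = 864; A₃A₄ = 3·18·17 = 918; A₄A₅ = 18·17·14 = 4284.
Length 3: A₁..A₃: k=1: 0+864+11·16·18=4032; k=2: 528+0+11·3·18=1122 → min 1122 | A₂..A₄: k=2: 0+918+16·3·17=1734; k=3: 864+0+16·18·17=5760 → min 1734 | A₃..A₅: k=3: 0+4284+3·18·14=5040; k=4: 918+0+3·17·14=1632 → min 1632.
Length 4: A₁..A₄: k=1: 0+1734+11·16·17=4726; k=2: 528+918+11·3·17=2007; k=3: 1122+0+11·18·17=4488 → min 2007 | A₂..A₅: k=2: 0+1632+16·3·14=2304; k=3: 864+4284+16·18·14=9180; k=4: 1734+0+16·17·14=5542 → min 2304.
Length 5: A₁..A₅: k=1: 0+2304+11·16·14=4768; k=2: 528+1632+11·3·14=2622; k=3: 1122+4284+11·18·14=8178; k=4: 2007+0+11·17·14=4625 → min 2622.
Optimal parenthesization: ((A₁ A₂) ((A₃ A₄) A₅)) with cost 2622.

2622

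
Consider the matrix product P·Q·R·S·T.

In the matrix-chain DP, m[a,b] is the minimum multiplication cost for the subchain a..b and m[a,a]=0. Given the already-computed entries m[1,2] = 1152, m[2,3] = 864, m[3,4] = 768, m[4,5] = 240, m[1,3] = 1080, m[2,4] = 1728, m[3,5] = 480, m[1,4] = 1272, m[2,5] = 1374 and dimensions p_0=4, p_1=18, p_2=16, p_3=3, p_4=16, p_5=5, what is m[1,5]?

m[1,5] = min over k∈[1,4] of m[1,k]+m[k+1,5]+p_{0}·p_k·p_{5}.
k=1: 0 + 1374 + 4·18·5 = 1734; k=2: 1152 + 480 + 4·16·5 = 1952; k=3: 1080 + 240 + 4·3·5 = 1380; k=4: 1272 + 0 + 4·16·5 = 1592.
Minimum: 1380 at k=3.

1380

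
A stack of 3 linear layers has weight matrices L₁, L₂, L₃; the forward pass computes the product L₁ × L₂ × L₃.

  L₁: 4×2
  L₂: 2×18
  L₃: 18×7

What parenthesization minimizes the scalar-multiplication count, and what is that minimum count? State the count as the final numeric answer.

308

(L₁ × (L₂ × L₃)): cost 308.
((L₁ × L₂) × L₃): cost 648.
Optimal: (L₁ × (L₂ × L₃)) with cost 308.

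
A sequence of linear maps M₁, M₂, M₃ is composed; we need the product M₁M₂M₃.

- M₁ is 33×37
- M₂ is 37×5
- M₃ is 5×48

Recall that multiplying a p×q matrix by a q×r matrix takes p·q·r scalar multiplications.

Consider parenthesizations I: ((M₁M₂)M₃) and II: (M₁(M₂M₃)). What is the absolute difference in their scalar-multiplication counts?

53463

Order I = ((M₁M₂)M₃): (M₁M₂): 33×37 by 37×5 → 33×5, cost 33·37·5 = 6105; ((M₁M₂)M₃): 33×5 by 5×48 → 33×48, cost 33·5·48 = 7920; cumulative 14025. Total 14025.
Order II = (M₁(M₂M₃)): (M₂M₃): 37×5 by 5×48 → 37×48, cost 37·5·48 = 8880; (M₁(M₂M₃)): 33×37 by 37×48 → 33×48, cost 33·37·48 = 58608; cumulative 67488. Total 67488.
Difference: |14025 − 67488| = 53463.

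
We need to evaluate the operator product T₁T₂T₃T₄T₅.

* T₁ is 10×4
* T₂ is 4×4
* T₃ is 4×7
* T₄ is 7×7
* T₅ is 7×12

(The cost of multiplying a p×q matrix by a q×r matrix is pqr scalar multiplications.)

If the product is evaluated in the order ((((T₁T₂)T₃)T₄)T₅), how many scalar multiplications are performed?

(T₁T₂): 10×4 by 4×4 → 10×4, cost 10·4·4 = 160
((T₁T₂)T₃): 10×4 by 4×7 → 10×7, cost 10·4·7 = 280; cumulative 440
(((T₁T₂)T₃)T₄): 10×7 by 7×7 → 10×7, cost 10·7·7 = 490; cumulative 930
((((T₁T₂)T₃)T₄)T₅): 10×7 by 7×12 → 10×12, cost 10·7·12 = 840; cumulative 1770
Total: 1770 scalar multiplications.

1770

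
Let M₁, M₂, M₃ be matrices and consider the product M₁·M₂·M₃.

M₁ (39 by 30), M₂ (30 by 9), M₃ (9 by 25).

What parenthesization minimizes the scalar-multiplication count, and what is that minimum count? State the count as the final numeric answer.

(M₁·(M₂·M₃)): cost 36000.
((M₁·M₂)·M₃): cost 19305.
Optimal: ((M₁·M₂)·M₃) with cost 19305.

19305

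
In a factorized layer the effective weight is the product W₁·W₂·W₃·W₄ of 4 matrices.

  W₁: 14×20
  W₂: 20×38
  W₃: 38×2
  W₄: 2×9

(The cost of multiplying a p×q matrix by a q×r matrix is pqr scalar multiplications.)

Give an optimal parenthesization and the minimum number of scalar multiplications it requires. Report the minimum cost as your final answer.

Adjacent pairs: W₁W₂ = 14·20·38 = 10640; W₂W₃ = 20·38·2 = 1520; W₃W₄ = 38·2·9 = 684.
Length 3: W₁..W₃: k=1: 0+1520+14·20·2=2080; k=2: 10640+0+14·38·2=11704 → min 2080 | W₂..W₄: k=2: 0+684+20·38·9=7524; k=3: 1520+0+20·2·9=1880 → min 1880.
Length 4: W₁..W₄: k=1: 0+1880+14·20·9=4400; k=2: 10640+684+14·38·9=16112; k=3: 2080+0+14·2·9=2332 → min 2332.
Optimal parenthesization: ((W₁·(W₂·W₃))·W₄) with cost 2332.

2332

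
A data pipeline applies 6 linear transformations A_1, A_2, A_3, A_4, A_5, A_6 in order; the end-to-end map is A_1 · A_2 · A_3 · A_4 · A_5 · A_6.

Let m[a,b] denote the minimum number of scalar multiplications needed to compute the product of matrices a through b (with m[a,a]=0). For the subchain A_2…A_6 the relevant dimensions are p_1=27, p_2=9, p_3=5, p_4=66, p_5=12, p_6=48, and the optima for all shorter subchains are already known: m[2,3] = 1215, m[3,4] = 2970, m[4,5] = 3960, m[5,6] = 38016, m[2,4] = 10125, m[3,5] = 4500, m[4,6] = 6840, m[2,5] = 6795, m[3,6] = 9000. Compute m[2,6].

14535

m[2,6] = min over k∈[2,5] of m[2,k]+m[k+1,6]+p_{1}·p_k·p_{6}.
k=2: 0 + 9000 + 27·9·48 = 20664; k=3: 1215 + 6840 + 27·5·48 = 14535; k=4: 10125 + 38016 + 27·66·48 = 133677; k=5: 6795 + 0 + 27·12·48 = 22347.
Minimum: 14535 at k=3.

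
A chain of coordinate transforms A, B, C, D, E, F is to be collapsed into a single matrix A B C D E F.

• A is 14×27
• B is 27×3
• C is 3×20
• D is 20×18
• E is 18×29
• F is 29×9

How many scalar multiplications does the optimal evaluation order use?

Adjacent pairs: AB = 14·27·3 = 1134; BC = 27·3·20 = 1620; CD = 3·20·18 = 1080; DE = 20·18·29 = 10440; EF = 18·29·9 = 4698.
Length 3: A..C: k=1: 0+1620+14·27·20=9180; k=2: 1134+0+14·3·20=1974 → min 1974 | B..D: k=2: 0+1080+27·3·18=2538; k=3: 1620+0+27·20·18=11340 → min 2538 | C..E: k=3: 0+10440+3·20·29=12180; k=4: 1080+0+3·18·29=2646 → min 2646 | D..F: k=4: 0+4698+20·18·9=7938; k=5: 10440+0+20·29·9=15660 → min 7938.
Length 4: A..D: k=1: 0+2538+14·27·18=9342; k=2: 1134+1080+14·3·18=2970; k=3: 1974+0+14·20·18=7014 → min 2970 | B..E: k=2: 0+2646+27·3·29=4995; k=3: 1620+10440+27·20·29=27720; k=4: 2538+0+27·18·29=16632 → min 4995 | C..F: k=3: 0+7938+3·20·9=8478; k=4: 1080+4698+3·18·9=6264; k=5: 2646+0+3·29·9=3429 → min 3429.
Length 5: A..E: k=1: 0+4995+14·27·29=15957; k=2: 1134+2646+14·3·29=4998; k=3: 1974+10440+14·20·29=20534; k=4: 2970+0+14·18·29=10278 → min 4998 | B..F: k=2: 0+3429+27·3·9=4158; k=3: 1620+7938+27·20·9=14418; k=4: 2538+4698+27·18·9=11610; k=5: 4995+0+27·29·9=12042 → min 4158.
Length 6: A..F: k=1: 0+4158+14·27·9=7560; k=2: 1134+3429+14·3·9=4941; k=3: 1974+7938+14·20·9=12432; k=4: 2970+4698+14·18·9=9936; k=5: 4998+0+14·29·9=8652 → min 4941.
Optimal order: ((A B) (((C D) E) F)) with cost 4941.

4941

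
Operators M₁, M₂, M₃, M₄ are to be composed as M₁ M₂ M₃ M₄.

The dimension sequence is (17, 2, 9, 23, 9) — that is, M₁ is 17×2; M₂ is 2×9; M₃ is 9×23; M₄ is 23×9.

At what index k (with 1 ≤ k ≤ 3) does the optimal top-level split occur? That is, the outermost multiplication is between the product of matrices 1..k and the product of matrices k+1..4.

Adjacent pairs: M₁M₂ = 17·2·9 = 306; M₂M₃ = 2·9·23 = 414; M₃M₄ = 9·23·9 = 1863.
Length 3: M₁..M₃: k=1: 0+414+17·2·23=1196; k=2: 306+0+17·9·23=3825 → min 1196 | M₂..M₄: k=2: 0+1863+2·9·9=2025; k=3: 414+0+2·23·9=828 → min 828.
Top-level splits: k=1: (M₁..M₁)·(M₂..M₄) → 0+828+17·2·9 = 1134; k=2: (M₁..M₂)·(M₃..M₄) → 306+1863+17·9·9 = 3546; k=3: (M₁..M₃)·(M₄..M₄) → 1196+0+17·23·9 = 4715.
Best split is after M₁, i.e. k = 1.

1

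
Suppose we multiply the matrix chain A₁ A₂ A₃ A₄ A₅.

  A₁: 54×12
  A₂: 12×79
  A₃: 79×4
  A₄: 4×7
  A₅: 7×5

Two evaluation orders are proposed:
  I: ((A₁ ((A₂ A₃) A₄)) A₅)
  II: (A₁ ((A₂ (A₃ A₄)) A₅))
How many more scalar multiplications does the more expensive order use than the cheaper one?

Order I = ((A₁ ((A₂ A₃) A₄)) A₅): (A₂ A₃): 12×79 by 79×4 → 12×4, cost 12·79·4 = 3792; ((A₂ A₃) A₄): 12×4 by 4×7 → 12×7, cost 12·4·7 = 336; cumulative 4128; (A₁ ((A₂ A₃) A₄)): 54×12 by 12×7 → 54×7, cost 54·12·7 = 4536; cumulative 8664; ((A₁ ((A₂ A₃) A₄)) A₅): 54×7 by 7×5 → 54×5, cost 54·7·5 = 1890; cumulative 10554. Total 10554.
Order II = (A₁ ((A₂ (A₃ A₄)) A₅)): (A₃ A₄): 79×4 by 4×7 → 79×7, cost 79·4·7 = 2212; (A₂ (A₃ A₄)): 12×79 by 79×7 → 12×7, cost 12·79·7 = 6636; cumulative 8848; ((A₂ (A₃ A₄)) A₅): 12×7 by 7×5 → 12×5, cost 12·7·5 = 420; cumulative 9268; (A₁ ((A₂ (A₃ A₄)) A₅)): 54×12 by 12×5 → 54×5, cost 54·12·5 = 3240; cumulative 12508. Total 12508.
Difference: |10554 − 12508| = 1954.

1954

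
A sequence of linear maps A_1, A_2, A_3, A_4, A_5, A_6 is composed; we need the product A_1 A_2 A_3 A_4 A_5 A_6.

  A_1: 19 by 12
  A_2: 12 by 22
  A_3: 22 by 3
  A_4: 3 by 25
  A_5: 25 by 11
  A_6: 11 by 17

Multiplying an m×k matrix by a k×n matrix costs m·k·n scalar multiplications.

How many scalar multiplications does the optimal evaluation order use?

Adjacent pairs: A_1A_2 = 19·12·22 = 5016; A_2A_3 = 12·22·3 = 792; A_3A_4 = 22·3·25 = 1650; A_4A_5 = 3·25·11 = 825; A_5A_6 = 25·11·17 = 4675.
Length 3: A_1..A_3: k=1: 0+792+19·12·3=1476; k=2: 5016+0+19·22·3=6270 → min 1476 | A_2..A_4: k=2: 0+1650+12·22·25=8250; k=3: 792+0+12·3·25=1692 → min 1692 | A_3..A_5: k=3: 0+825+22·3·11=1551; k=4: 1650+0+22·25·11=7700 → min 1551 | A_4..A_6: k=4: 0+4675+3·25·17=5950; k=5: 825+0+3·11·17=1386 → min 1386.
Length 4: A_1..A_4: k=1: 0+1692+19·12·25=7392; k=2: 5016+1650+19·22·25=17116; k=3: 1476+0+19·3·25=2901 → min 2901 | A_2..A_5: k=2: 0+1551+12·22·11=4455; k=3: 792+825+12·3·11=2013; k=4: 1692+0+12·25·11=4992 → min 2013 | A_3..A_6: k=3: 0+1386+22·3·17=2508; k=4: 1650+4675+22·25·17=15675; k=5: 1551+0+22·11·17=5665 → min 2508.
Length 5: A_1..A_5: k=1: 0+2013+19·12·11=4521; k=2: 5016+1551+19·22·11=11165; k=3: 1476+825+19·3·11=2928; k=4: 2901+0+19·25·11=8126 → min 2928 | A_2..A_6: k=2: 0+2508+12·22·17=6996; k=3: 792+1386+12·3·17=2790; k=4: 1692+4675+12·25·17=11467; k=5: 2013+0+12·11·17=4257 → min 2790.
Length 6: A_1..A_6: k=1: 0+2790+19·12·17=6666; k=2: 5016+2508+19·22·17=14630; k=3: 1476+1386+19·3·17=3831; k=4: 2901+4675+19·25·17=15651; k=5: 2928+0+19·11·17=6481 → min 3831.
Optimal order: ((A_1 (A_2 A_3)) ((A_4 A_5) A_6)) with cost 3831.

3831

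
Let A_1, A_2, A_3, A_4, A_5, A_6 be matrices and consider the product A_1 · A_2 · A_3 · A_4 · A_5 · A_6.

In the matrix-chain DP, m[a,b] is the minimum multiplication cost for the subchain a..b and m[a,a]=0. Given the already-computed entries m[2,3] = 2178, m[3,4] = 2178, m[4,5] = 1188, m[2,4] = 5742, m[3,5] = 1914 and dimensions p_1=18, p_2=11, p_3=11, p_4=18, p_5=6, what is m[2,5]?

m[2,5] = min over k∈[2,4] of m[2,k]+m[k+1,5]+p_{1}·p_k·p_{5}.
k=2: 0 + 1914 + 18·11·6 = 3102; k=3: 2178 + 1188 + 18·11·6 = 4554; k=4: 5742 + 0 + 18·18·6 = 7686.
Minimum: 3102 at k=2.

3102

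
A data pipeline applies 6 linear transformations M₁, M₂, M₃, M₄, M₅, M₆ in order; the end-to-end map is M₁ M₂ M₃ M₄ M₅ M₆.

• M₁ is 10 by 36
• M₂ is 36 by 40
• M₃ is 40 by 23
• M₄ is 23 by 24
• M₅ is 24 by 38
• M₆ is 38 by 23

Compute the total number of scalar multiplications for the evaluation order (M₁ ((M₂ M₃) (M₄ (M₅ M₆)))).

94116

(M₂ M₃): 36×40 by 40×23 → 36×23, cost 36·40·23 = 33120
(M₅ M₆): 24×38 by 38×23 → 24×23, cost 24·38·23 = 20976
(M₄ (M₅ M₆)): 23×24 by 24×23 → 23×23, cost 23·24·23 = 12696; cumulative 33672
((M₂ M₃) (M₄ (M₅ M₆))): 36×23 by 23×23 → 36×23, cost 36·23·23 = 19044; cumulative 85836
(M₁ ((M₂ M₃) (M₄ (M₅ M₆)))): 10×36 by 36×23 → 10×23, cost 10·36·23 = 8280; cumulative 94116
Total: 94116 scalar multiplications.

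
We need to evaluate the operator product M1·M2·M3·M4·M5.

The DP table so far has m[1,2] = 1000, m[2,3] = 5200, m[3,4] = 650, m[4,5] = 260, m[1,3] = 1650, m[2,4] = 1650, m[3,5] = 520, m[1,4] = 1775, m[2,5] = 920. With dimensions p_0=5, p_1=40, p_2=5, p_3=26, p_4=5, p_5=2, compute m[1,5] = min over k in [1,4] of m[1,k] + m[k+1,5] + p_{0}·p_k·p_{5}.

1320

m[1,5] = min over k∈[1,4] of m[1,k]+m[k+1,5]+p_{0}·p_k·p_{5}.
k=1: 0 + 920 + 5·40·2 = 1320; k=2: 1000 + 520 + 5·5·2 = 1570; k=3: 1650 + 260 + 5·26·2 = 2170; k=4: 1775 + 0 + 5·5·2 = 1825.
Minimum: 1320 at k=1.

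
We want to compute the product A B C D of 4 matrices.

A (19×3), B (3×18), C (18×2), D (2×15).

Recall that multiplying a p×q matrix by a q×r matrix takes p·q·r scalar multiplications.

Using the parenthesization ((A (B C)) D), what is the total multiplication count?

(B C): 3×18 by 18×2 → 3×2, cost 3·18·2 = 108
(A (B C)): 19×3 by 3×2 → 19×2, cost 19·3·2 = 114; cumulative 222
((A (B C)) D): 19×2 by 2×15 → 19×15, cost 19·2·15 = 570; cumulative 792
Total: 792 scalar multiplications.

792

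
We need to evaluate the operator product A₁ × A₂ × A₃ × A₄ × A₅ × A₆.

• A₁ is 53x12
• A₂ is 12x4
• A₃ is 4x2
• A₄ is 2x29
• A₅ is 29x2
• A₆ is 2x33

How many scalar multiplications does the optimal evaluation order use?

Adjacent pairs: A₁A₂ = 53·12·4 = 2544; A₂A₃ = 12·4·2 = 96; A₃A₄ = 4·2·29 = 232; A₄A₅ = 2·29·2 = 116; A₅A₆ = 29·2·33 = 1914.
Length 3: A₁..A₃: k=1: 0+96+53·12·2=1368; k=2: 2544+0+53·4·2=2968 → min 1368 | A₂..A₄: k=2: 0+232+12·4·29=1624; k=3: 96+0+12·2·29=792 → min 792 | A₃..A₅: k=3: 0+116+4·2·2=132; k=4: 232+0+4·29·2=464 → min 132 | A₄..A₆: k=4: 0+1914+2·29·33=3828; k=5: 116+0+2·2·33=248 → min 248.
Length 4: A₁..A₄: k=1: 0+792+53·12·29=19236; k=2: 2544+232+53·4·29=8924; k=3: 1368+0+53·2·29=4442 → min 4442 | A₂..A₅: k=2: 0+132+12·4·2=228; k=3: 96+116+12·2·2=260; k=4: 792+0+12·29·2=1488 → min 228 | A₃..A₆: k=3: 0+248+4·2·33=512; k=4: 232+1914+4·29·33=5974; k=5: 132+0+4·2·33=396 → min 396.
Length 5: A₁..A₅: k=1: 0+228+53·12·2=1500; k=2: 2544+132+53·4·2=3100; k=3: 1368+116+53·2·2=1696; k=4: 4442+0+53·29·2=7516 → min 1500 | A₂..A₆: k=2: 0+396+12·4·33=1980; k=3: 96+248+12·2·33=1136; k=4: 792+1914+12·29·33=14190; k=5: 228+0+12·2·33=1020 → min 1020.
Length 6: A₁..A₆: k=1: 0+1020+53·12·33=22008; k=2: 2544+396+53·4·33=9936; k=3: 1368+248+53·2·33=5114; k=4: 4442+1914+53·29·33=57077; k=5: 1500+0+53·2·33=4998 → min 4998.
Optimal order: ((A₁ × (A₂ × (A₃ × (A₄ × A₅)))) × A₆) with cost 4998.

4998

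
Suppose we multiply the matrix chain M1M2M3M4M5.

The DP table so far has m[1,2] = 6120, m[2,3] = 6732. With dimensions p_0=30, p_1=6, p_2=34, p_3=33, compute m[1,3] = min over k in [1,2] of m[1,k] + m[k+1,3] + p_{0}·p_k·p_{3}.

m[1,3] = min over k∈[1,2] of m[1,k]+m[k+1,3]+p_{0}·p_k·p_{3}.
k=1: 0 + 6732 + 30·6·33 = 12672; k=2: 6120 + 0 + 30·34·33 = 39780.
Minimum: 12672 at k=1.

12672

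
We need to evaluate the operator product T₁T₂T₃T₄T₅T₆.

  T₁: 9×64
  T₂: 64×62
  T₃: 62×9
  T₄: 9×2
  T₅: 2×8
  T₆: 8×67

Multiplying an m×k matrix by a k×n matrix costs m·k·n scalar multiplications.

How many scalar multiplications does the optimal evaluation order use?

12482

Adjacent pairs: T₁T₂ = 9·64·62 = 35712; T₂T₃ = 64·62·9 = 35712; T₃T₄ = 62·9·2 = 1116; T₄T₅ = 9·2·8 = 144; T₅T₆ = 2·8·67 = 1072.
Length 3: T₁..T₃: k=1: 0+35712+9·64·9=40896; k=2: 35712+0+9·62·9=40734 → min 40734 | T₂..T₄: k=2: 0+1116+64·62·2=9052; k=3: 35712+0+64·9·2=36864 → min 9052 | T₃..T₅: k=3: 0+144+62·9·8=4608; k=4: 1116+0+62·2·8=2108 → min 2108 | T₄..T₆: k=4: 0+1072+9·2·67=2278; k=5: 144+0+9·8·67=4968 → min 2278.
Length 4: T₁..T₄: k=1: 0+9052+9·64·2=10204; k=2: 35712+1116+9·62·2=37944; k=3: 40734+0+9·9·2=40896 → min 10204 | T₂..T₅: k=2: 0+2108+64·62·8=33852; k=3: 35712+144+64·9·8=40464; k=4: 9052+0+64·2·8=10076 → min 10076 | T₃..T₆: k=3: 0+2278+62·9·67=39664; k=4: 1116+1072+62·2·67=10496; k=5: 2108+0+62·8·67=35340 → min 10496.
Length 5: T₁..T₅: k=1: 0+10076+9·64·8=14684; k=2: 35712+2108+9·62·8=42284; k=3: 40734+144+9·9·8=41526; k=4: 10204+0+9·2·8=10348 → min 10348 | T₂..T₆: k=2: 0+10496+64·62·67=276352; k=3: 35712+2278+64·9·67=76582; k=4: 9052+1072+64·2·67=18700; k=5: 10076+0+64·8·67=44380 → min 18700.
Length 6: T₁..T₆: k=1: 0+18700+9·64·67=57292; k=2: 35712+10496+9·62·67=83594; k=3: 40734+2278+9·9·67=48439; k=4: 10204+1072+9·2·67=12482; k=5: 10348+0+9·8·67=15172 → min 12482.
Optimal order: ((T₁(T₂(T₃T₄)))(T₅T₆)) with cost 12482.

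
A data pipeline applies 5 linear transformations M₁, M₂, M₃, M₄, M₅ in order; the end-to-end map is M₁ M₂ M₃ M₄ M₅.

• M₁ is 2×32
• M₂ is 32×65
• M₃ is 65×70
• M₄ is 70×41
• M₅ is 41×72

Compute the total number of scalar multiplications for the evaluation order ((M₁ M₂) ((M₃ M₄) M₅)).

(M₁ M₂): 2×32 by 32×65 → 2×65, cost 2·32·65 = 4160
(M₃ M₄): 65×70 by 70×41 → 65×41, cost 65·70·41 = 186550
((M₃ M₄) M₅): 65×41 by 41×72 → 65×72, cost 65·41·72 = 191880; cumulative 378430
((M₁ M₂) ((M₃ M₄) M₅)): 2×65 by 65×72 → 2×72, cost 2·65·72 = 9360; cumulative 391950
Total: 391950 scalar multiplications.

391950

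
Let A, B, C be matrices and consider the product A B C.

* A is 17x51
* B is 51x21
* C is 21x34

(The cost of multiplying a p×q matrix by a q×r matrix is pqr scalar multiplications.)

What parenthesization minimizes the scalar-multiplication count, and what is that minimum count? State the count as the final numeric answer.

(A (B C)): cost 65892.
((A B) C): cost 30345.
Optimal: ((A B) C) with cost 30345.

30345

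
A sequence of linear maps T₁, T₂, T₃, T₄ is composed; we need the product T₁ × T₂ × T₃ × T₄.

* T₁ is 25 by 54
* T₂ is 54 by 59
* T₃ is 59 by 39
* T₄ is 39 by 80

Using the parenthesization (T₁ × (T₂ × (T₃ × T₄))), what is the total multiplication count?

(T₃ × T₄): 59×39 by 39×80 → 59×80, cost 59·39·80 = 184080
(T₂ × (T₃ × T₄)): 54×59 by 59×80 → 54×80, cost 54·59·80 = 254880; cumulative 438960
(T₁ × (T₂ × (T₃ × T₄))): 25×54 by 54×80 → 25×80, cost 25·54·80 = 108000; cumulative 546960
Total: 546960 scalar multiplications.

546960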